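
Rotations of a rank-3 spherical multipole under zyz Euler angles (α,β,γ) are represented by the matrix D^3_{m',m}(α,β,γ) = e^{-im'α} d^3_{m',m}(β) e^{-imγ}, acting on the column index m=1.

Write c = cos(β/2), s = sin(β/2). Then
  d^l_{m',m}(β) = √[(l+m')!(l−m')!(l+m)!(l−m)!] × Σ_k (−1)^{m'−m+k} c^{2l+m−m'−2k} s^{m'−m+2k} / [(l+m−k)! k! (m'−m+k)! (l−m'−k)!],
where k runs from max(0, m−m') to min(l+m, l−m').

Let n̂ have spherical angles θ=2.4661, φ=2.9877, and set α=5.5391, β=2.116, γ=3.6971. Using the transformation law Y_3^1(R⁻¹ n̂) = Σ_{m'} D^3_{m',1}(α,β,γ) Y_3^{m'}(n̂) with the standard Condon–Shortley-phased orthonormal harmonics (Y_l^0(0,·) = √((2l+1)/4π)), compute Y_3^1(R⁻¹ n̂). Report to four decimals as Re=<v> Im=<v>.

Need the full column D^3_{m',1} for m'=−3..3 at α=5.5391, β=2.1160, γ=3.6971.
cos(β/2)=0.490616, sin(β/2)=0.871376
d^3_{-3,1}: single k=4 term ⇒ +0.537466;  D = +0.504172+0.186228i
d^3_{-2,1}: k∈[3..4] ⇒ +0.494164 -0.779416 = -0.285252;  D = -0.129919-0.253948i
d^3_{-1,1}: k∈[2..4] ⇒ +0.263954 -1.110185 +0.437757 = -0.408474;  D = +0.109427-0.393543i
d^3_{0,1}: k∈[1..3] ⇒ +0.085803 -0.811995 +0.853808 = +0.127616;  D = -0.108427+0.067302i
d^3_{1,1}: k∈[0..2] ⇒ +0.013946 -0.351939 +0.832639 = +0.494646;  D = -0.485877-0.092727i
d^3_{2,1}: k∈[0..1] ⇒ -0.078327 +0.494164 = +0.415837;  D = -0.247713-0.334004i
d^3_{3,1}: single k=0 term ⇒ +0.170382;  D = +0.018019-0.169426i
Y_3^{m'}(θ=2.4661,φ=2.9877) and Σ D·Y over m':
  (+0.5042+0.1862i)·(-0.0913-0.0454i)  (-0.1299-0.2539i)·(-0.2972-0.0945i)  (+0.1094-0.3935i)·(-0.4084-0.0633i)  (-0.1084+0.0673i)·(-0.0131+0.0000i)  (-0.4859-0.0927i)·(+0.4084-0.0633i)  (-0.2477-0.3340i)·(-0.2972+0.0945i)  (+0.0180-0.1694i)·(+0.0913-0.0454i)
Y_3^1(R⁻¹ n̂) = -0.196344+0.253205i

Re=-0.1963 Im=0.2532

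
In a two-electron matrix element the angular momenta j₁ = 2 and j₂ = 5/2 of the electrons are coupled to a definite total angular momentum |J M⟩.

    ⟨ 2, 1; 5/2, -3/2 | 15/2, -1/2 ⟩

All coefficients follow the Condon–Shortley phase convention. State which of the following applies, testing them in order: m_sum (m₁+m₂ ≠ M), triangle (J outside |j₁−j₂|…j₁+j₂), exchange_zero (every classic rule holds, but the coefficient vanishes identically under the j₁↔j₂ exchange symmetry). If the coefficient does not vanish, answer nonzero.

m-sum: m₁+m₂ = 1+(-3/2) = -1/2, M = -1/2  ✓
triangle: need |j₁−j₂| ≤ J ≤ j₁+j₂, i.e. J ∈ [1/2, 9/2]; J = 15/2 is outside ✗ ⇒ coefficient is 0

triangle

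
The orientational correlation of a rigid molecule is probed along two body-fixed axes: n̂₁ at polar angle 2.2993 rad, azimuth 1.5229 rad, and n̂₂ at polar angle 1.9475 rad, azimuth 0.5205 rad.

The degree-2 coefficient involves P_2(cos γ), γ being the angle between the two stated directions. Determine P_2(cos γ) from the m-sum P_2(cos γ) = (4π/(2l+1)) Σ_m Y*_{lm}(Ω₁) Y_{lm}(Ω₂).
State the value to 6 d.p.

0.073609

Addition theorem: P_2(cos γ) = (4π/5) Σ_m Y*_{lm}(Ω₁) Y_{lm}(Ω₂), m = −2…2:
  m=-2: (-0.21408 + 0.02057j) × (0.16879 - 0.28822j) = -0.03021 + 0.06517j  (running Σ = -0.03021 + 0.06517j)
  m=-1: (-0.01837 - 0.38334j) × (-0.22927 + 0.13142j) = 0.05459 + 0.08547j  (running Σ = 0.02438 + 0.15064j)
  m=0: (0.10398 + 0.00000j) × (-0.18736 + 0.00000j) = -0.01948 + 0.00000j  (running Σ = 0.00490 + 0.15064j)
  m=1: (0.01837 - 0.38334j) × (0.22927 + 0.13142j) = 0.05459 - 0.08547j  (running Σ = 0.05949 + 0.06517j)
  m=2: (-0.21408 - 0.02057j) × (0.16879 + 0.28822j) = -0.03021 - 0.06517j  (running Σ = 0.02929 + 0.00000j)
Accumulated sum 0.02929 + 0.00000j; after 4π/(2l+1) scaling, 0.07361 + 0.00000j ⇒ P_2 = 0.073609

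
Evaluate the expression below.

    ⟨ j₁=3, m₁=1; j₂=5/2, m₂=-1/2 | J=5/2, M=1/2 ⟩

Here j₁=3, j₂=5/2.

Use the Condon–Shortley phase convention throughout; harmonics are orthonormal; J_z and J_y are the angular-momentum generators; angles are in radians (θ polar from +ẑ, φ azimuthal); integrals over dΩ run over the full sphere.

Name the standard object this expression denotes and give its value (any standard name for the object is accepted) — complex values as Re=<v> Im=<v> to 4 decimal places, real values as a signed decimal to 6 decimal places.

Clebsch–Gordan coefficient, −√(8/35) ≈ -0.478091

This is a Clebsch–Gordan (vector-coupling) coefficient.
triangle: 3!*3!*2!/9! = 72/362880
(j±m)!: 4!*2!*2!*3!*3!*2! = 6912
prefactor² = (2J+1)*Δ*N² = 288/35
  k=0: +1/(0!*3!*2!*2!*1!*0!) = 1/24
  k=1: −1/(1!*2!*1!*1!*2!*1!) = -1/4
  k=2: +1/(2!*1!*0!*0!*3!*2!) = 1/24
Σ = -1/6  ⇒  CG² = 288/35*(-1/6)² = 8/35
CG = −√(8/35) = -0.478091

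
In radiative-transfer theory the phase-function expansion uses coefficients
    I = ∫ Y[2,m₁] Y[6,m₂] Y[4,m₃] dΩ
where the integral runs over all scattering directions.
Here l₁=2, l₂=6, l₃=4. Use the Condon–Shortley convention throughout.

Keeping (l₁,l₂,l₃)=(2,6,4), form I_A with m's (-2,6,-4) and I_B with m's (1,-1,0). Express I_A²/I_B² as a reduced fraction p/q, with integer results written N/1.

99/35

Same 2,6,4: normalisation and zero-m 3j drop out of the ratio.
A: Δ: 4! 0! 8! / 13! → 1/6435; sum: t=4:+1/967680 = 1/967680; 3j²(2 6 4; -2 6 -4) = Δ·Π!·Σ² = 1/13  (sign +1)
B: Δ: 4! 0! 8! / 13! → 1/6435; sum: t=1:−1/3456 = -1/3456; 3j²(2 6 4; 1 -1 0) = Δ·Π!·Σ² = 35/1287  (sign -1)
I_A²/I_B² = (1/13)/(35/1287) = 99/35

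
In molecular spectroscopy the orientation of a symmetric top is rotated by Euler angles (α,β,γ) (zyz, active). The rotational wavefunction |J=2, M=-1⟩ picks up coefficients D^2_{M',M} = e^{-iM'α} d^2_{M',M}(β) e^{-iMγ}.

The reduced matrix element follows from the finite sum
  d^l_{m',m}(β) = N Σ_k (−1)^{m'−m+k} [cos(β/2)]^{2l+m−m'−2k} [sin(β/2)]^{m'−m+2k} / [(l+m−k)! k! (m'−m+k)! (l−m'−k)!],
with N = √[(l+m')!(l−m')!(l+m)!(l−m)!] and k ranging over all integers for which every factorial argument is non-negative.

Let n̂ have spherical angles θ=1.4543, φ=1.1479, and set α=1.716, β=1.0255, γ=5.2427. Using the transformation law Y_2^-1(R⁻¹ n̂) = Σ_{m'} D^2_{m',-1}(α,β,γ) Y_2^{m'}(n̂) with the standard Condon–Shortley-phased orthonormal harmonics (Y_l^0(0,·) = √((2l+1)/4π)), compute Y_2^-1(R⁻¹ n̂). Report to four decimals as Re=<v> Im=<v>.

Re=0.3779 Im=-0.0111

Need the full column D^2_{m',-1} for m'=−2..2 at α=1.7160, β=1.0255, γ=5.2427.
cos(β/2)=0.871399, sin(β/2)=0.490575
d^2_{-2,-1}: single k=1 term ⇒ +0.649212;  D = -0.474987+0.442565i
d^2_{-1,-1}: k∈[0..1] ⇒ +0.576591 -0.548235 = +0.028356;  D = +0.022128+0.017731i
d^2_{0,-1}: k∈[0..1] ⇒ -0.795119 +0.252005 = -0.543114;  D = -0.274708+0.468517i
d^2_{1,-1}: k∈[0..1] ⇒ +0.548235 -0.057919 = +0.490316;  D = -0.454404-0.184191i
d^2_{2,-1}: single k=0 term ⇒ -0.205762;  D = +0.048891-0.199869i
Y_2^{m'}(θ=1.4543,φ=1.1479) and Σ D·Y over m':
  (-0.4750+0.4426i)·(-0.2527-0.2852i)  (+0.0221+0.0177i)·(+0.0366-0.0813i)  (-0.2747+0.4685i)·(-0.3026+0.0000i)  (-0.4544-0.1842i)·(-0.0366-0.0813i)  (+0.0489-0.1999i)·(-0.2527+0.2852i)
Y_2^-1(R⁻¹ n̂) = +0.377939-0.011137i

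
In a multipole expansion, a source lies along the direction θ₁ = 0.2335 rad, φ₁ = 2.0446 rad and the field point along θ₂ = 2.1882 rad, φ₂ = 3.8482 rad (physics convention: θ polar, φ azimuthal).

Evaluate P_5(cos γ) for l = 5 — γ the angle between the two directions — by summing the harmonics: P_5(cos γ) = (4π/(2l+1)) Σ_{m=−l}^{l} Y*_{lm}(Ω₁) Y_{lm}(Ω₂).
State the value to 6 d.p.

0.169229

Expand P_5 via completeness: Σ_{m} conj(Y_{5,m}) at Ω₁ times Y_{5,m} at Ω₂ —
  m=-5: Y*=(-0.000215, -0.000220)  Y=(0.154630, -0.063823)  product (-0.000047, -0.000020)
  m=-4: Y*=(-0.001305, 0.003879)  Y=(0.357087, 0.116421)  product (-0.000918, 0.001233)
  m=-3: Y*=(0.031860, -0.004795)  Y=(0.197336, 0.322568)  product (0.007834, 0.009331)
  m=-2: Y*=(-0.094763, -0.131847)  Y=(-0.000557, 0.003508)  product (0.000515, -0.000259)
  m=-1: Y*=(-0.221855, 0.432668)  Y=(0.264819, -0.226062)  product (0.039058, 0.164732)
  m=+0: Y*=(0.589638, -0.000000)  Y=(0.093700, 0.000000)  product (0.055249, 0.000000)
  m=+1: Y*=(0.221855, 0.432668)  Y=(-0.264819, -0.226062)  product (0.039058, -0.164732)
  m=+2: Y*=(-0.094763, 0.131847)  Y=(-0.000557, -0.003508)  product (0.000515, 0.000259)
  m=+3: Y*=(-0.031860, -0.004795)  Y=(-0.197336, 0.322568)  product (0.007834, -0.009331)
  m=+4: Y*=(-0.001305, -0.003879)  Y=(0.357087, -0.116421)  product (-0.000918, -0.001233)
  m=+5: Y*=(0.000215, -0.000220)  Y=(-0.154630, -0.063823)  product (-0.000047, 0.000020)
Total Σ_m = (0.148135, 0.000000). Multiply by 1.142397: (0.169229, 0.000000). P_5(cos γ) = 0.169229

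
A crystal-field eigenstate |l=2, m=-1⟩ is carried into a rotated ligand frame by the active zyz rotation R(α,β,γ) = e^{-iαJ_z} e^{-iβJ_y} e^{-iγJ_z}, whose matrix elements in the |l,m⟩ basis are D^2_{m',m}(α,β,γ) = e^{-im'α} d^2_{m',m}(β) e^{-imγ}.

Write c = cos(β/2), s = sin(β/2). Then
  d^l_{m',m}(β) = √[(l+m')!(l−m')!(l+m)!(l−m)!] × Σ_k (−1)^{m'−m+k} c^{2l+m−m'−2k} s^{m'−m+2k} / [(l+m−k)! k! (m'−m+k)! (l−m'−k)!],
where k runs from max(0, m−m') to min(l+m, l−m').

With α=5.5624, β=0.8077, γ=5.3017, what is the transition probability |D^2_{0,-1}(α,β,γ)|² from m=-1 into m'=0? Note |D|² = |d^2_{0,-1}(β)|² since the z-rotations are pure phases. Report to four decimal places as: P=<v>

First d^2_{0,-1}(β=0.8077), then the phase factors e^{-i(0)α} and e^{-i(-1)γ}:
Half-angle: c=0.919555, s=0.392962. N=√(2·2·1·6)=4.898979
k∈{0,1} keeps every argument non-negative
  k=0: (−1)^1·4.8990/(2)·0.9196^3·0.3930^1 = -0.748443
  k=1: (−1)^2·4.8990/(2)·0.9196^1·0.3930^3 = +0.136680
d^2_{0,-1}(0.8077) = -0.748443 +0.136680 = -0.611763
|D^2_{0,-1}|² = |d^2_{0,-1}(β)|² = (-0.611763)² = 0.374254 (the z-rotation phases have unit modulus)

P=0.3743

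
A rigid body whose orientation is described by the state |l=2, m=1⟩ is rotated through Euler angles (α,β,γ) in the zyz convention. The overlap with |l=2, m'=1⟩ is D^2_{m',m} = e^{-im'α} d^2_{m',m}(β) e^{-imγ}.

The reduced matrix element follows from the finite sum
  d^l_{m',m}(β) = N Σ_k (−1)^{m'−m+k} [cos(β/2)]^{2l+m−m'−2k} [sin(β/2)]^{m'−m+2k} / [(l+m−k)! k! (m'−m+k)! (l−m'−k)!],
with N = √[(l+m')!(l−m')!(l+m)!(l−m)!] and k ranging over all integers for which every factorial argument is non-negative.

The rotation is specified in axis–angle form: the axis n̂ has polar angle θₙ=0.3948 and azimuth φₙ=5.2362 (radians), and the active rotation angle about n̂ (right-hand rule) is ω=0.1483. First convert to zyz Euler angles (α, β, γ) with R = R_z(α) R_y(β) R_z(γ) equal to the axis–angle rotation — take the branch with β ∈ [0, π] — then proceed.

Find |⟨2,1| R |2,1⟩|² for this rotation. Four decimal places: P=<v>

P=0.9919

Axis–angle → zyz. n̂ = (sinθₙcosφₙ, sinθₙsinφₙ, cosθₙ) = (+0.192382, -0.333053, +0.923074), ω = 0.1483.
R = I cosω + sinω [n̂]ₓ + (1−cosω) n̂n̂ᵀ gives
  R = [+0.989430, -0.137094, -0.047262; +0.135687, +0.990241, -0.031800; +0.051160, +0.025051, +0.998376]
β = atan2(√(R₁₃²+R₂₃²), R₃₃) = 0.056995; α = atan2(R₂₃, R₁₃) mod 2π = 3.733868; γ = atan2(R₃₂, −R₃₁) mod 2π = 2.686246
First d^2_{1,1}(β=0.0570), then the phase factors e^{-i(1)α} and e^{-i(1)γ}:
c=cos(0.056995/2)=0.999594, s=sin(0.056995/2)=0.028494; N=√[6·1·6·1]=6.000000
k: max(0,(1)−(1))=0 … min(2+(1),2−(1))=1
  k=0: (−1)^0·6.0000/(6)·0.9996^4·0.0285^0 = +0.998377
  k=1: (−1)^1·6.0000/(2)·0.9996^2·0.0285^2 = -0.002434
d^2_{1,1}(0.0570) = +0.998377 -0.002434 = +0.995943
|D^2_{1,1}|² = |d^2_{1,1}(β)|² = (+0.995943)² = 0.991903 (the z-rotation phases have unit modulus)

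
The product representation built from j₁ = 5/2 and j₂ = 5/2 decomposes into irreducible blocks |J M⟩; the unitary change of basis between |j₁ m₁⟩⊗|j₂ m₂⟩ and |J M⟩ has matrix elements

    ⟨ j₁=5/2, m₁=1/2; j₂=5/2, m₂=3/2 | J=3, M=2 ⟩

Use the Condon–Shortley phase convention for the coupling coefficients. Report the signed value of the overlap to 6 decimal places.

−√(1/12) ≈ -0.288675

j₁+j₂−J=2  J+j₁−j₂=3  J−j₁+j₂=3  j₁+j₂+J+1=9
(j₁±m₁, j₂±m₂, J±M) = (3,2,4,1,5,1)
P² = 48
sum k=1..2:
  [1] −1/12 = -1/12
  [2] +1/24 = 1/24
S = -1/24
C² = P²·S² = 1/12 ; C = -0.288675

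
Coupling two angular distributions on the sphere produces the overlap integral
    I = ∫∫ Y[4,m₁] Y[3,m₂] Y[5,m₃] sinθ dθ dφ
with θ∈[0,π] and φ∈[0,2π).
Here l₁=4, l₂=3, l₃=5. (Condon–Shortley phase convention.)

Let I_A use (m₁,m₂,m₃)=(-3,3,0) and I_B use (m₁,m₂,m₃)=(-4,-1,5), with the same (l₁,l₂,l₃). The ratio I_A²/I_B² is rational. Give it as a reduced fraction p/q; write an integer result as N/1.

Same 4,3,5: normalisation and zero-m 3j drop out of the ratio.
A: Δ: 2! 6! 4! / 13! → 1/180180; sum: t=2:+1/5760 = 1/5760; 3j²(4 3 5; -3 3 0) = Δ·Π!·Σ² = 5/572  (sign -1)
B: Δ: 2! 6! 4! / 13! → 1/180180; sum: t=2:+1/34560 = 1/34560; 3j²(4 3 5; -4 -1 5) = Δ·Π!·Σ² = 14/429  (sign +1)
I_A²/I_B² = (5/572)/(14/429) = 15/56

15/56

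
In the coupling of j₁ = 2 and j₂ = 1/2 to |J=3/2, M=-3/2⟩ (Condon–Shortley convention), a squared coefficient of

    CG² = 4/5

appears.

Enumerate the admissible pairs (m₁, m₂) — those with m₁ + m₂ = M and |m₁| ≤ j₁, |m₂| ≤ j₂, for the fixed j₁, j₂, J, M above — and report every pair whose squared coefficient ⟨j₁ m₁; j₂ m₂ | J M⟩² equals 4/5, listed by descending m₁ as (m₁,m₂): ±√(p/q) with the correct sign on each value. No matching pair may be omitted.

(-2,1/2): −√(4/5)

Admissible pairs with m₁+m₂ = M = -3/2: (-2,1/2), (-1,-1/2)
  (m₁,m₂)=(-1,-1/2): CG² = 1/5, CG = +√(1/5)
  (m₁,m₂)=(-2,1/2): CG² = 4/5, CG = −√(4/5)   ← matches the target
Pairs with CG² = 4/5: (-2,1/2): −√(4/5)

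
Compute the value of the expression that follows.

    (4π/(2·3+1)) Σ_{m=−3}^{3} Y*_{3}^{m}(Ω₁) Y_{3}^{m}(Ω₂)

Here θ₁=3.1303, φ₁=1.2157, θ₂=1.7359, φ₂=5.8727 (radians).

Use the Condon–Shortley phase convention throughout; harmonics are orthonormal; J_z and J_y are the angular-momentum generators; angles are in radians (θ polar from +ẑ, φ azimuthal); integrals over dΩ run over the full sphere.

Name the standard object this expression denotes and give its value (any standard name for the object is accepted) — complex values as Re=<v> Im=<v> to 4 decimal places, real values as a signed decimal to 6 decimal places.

This sum is the spherical-harmonic addition theorem: it equals the Legendre polynomial P_l(cos γ) of the angle γ between the two directions.
Addition theorem: P_3(cos γ) = (4π/7) Σ_m Y*_{lm}(Ω₁) Y_{lm}(Ω₂), m = −3…3:
  m=-3: Y*=-0.00000 - 0.00000j  Y=0.13329 + 0.37760j  product 0.00000 - 0.00000j
  m=-2: Y*=0.00010 - 0.00008j  Y=-0.11138 - 0.11960j  product -0.00002 - 0.00000j
  m=-1: Y*=0.00507 + 0.01369j  Y=-0.25282 - 0.11003j  product 0.00022 - 0.00402j
  m=+0: Y*=-0.74607 + 0.00000j  Y=0.17572 + 0.00000j  product -0.13110 + 0.00000j
  m=+1: Y*=-0.00507 + 0.01369j  Y=0.25282 - 0.11003j  product 0.00022 + 0.00402j
  m=+2: Y*=0.00010 + 0.00008j  Y=-0.11138 + 0.11960j  product -0.00002 + 0.00000j
  m=+3: Y*=0.00000 - 0.00000j  Y=-0.13329 + 0.37760j  product 0.00000 + 0.00000j
Σ over m = -0.13069 + 0.00000j; ×(4π/7) → -0.23462 + 0.00000j. Real part: -0.234619

Legendre polynomial (addition theorem), -0.234619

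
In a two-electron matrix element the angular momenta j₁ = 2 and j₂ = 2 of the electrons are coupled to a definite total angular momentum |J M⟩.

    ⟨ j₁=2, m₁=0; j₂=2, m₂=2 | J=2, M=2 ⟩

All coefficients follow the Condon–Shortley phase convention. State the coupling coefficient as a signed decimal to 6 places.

+0.534522  (= +√(2/7))

triangle: 2!*2!*2!/7! = 8/5040
(j±m)!: 2!*2!*4!*0!*4!*0! = 2304
prefactor² = (2J+1)*Δ*N² = 128/7
  k=2: +1/(2!*0!*0!*2!*2!*0!) = 1/8
Σ = 1/8  ⇒  CG² = 128/7*(1/8)² = 2/7
CG = +√(2/7) = +0.534522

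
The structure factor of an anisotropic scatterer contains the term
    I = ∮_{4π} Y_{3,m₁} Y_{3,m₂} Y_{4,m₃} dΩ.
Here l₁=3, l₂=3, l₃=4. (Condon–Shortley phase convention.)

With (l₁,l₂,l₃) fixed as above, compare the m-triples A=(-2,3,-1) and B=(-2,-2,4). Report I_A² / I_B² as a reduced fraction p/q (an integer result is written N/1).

Same 3,3,4: normalisation and zero-m 3j drop out of the ratio.
A: Δ: 2! 4! 4! / 11! → 1/34650; sum: t=2:+1/288 = 1/288; 3j²(3 3 4; -2 3 -1) = Δ·Π!·Σ² = 5/231  (sign -1)
B: Δ: 2! 4! 4! / 11! → 1/34650; sum: t=1:−1/576 = -1/576; 3j²(3 3 4; -2 -2 4) = Δ·Π!·Σ² = 5/99  (sign -1)
I_A²/I_B² = (5/231)/(5/99) = 3/7

3/7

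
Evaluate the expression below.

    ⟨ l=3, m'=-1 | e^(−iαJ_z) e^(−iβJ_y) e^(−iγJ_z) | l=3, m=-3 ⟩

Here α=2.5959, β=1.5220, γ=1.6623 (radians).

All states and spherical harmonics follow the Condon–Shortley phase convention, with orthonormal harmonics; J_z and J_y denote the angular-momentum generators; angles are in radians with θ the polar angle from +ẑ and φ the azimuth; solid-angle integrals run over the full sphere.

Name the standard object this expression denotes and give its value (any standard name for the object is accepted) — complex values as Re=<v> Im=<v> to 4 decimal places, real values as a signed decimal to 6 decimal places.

Wigner D-matrix element, Re=0.1357 Im=0.4880

This is a Wigner D-matrix element — the rotation-matrix element ⟨l m'| R(α,β,γ) |l m⟩ in the angular-momentum basis.
D^3_{-1,-3}(2.5959,1.5220,1.6623) = e^{-i·-1·2.5959}·d^3_{-1,-3}(1.5220)·e^{-i·-3·1.6623}. Compute d first:
Half-angle: c=0.724147, s=0.689646. N=√(2·24·1·720)=185.903201
Admissible k: 0..0 (factorial args all ≥0)
  k=0: (−1)^2·185.9032/(48)·0.7241^4·0.6896^2 = +0.506529
d^3_{-1,-3}(1.5220) = +0.506529
Attach z-rotation phases: D = e^{-i(-1)(2.5959)}·(+0.506529)·e^{-i(-3)(1.6623)} = +0.135684+0.488018i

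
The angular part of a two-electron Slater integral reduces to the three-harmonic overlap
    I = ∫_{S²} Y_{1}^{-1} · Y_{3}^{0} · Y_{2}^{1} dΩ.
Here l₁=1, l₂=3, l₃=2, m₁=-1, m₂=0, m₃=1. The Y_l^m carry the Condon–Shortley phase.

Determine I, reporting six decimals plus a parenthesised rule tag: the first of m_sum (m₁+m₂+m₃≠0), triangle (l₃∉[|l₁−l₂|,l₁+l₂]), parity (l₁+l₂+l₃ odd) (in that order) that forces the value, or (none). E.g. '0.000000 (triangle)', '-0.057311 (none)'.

0.143048 (none)

Checks pass: Σm=0; 6 even; l₃=2∈[2,4].
(2·1+1)(2·3+1)(2·2+1) = 105
Δ: 2! 0! 4! / 7! → 1/105
sum: t=1:−1/4 = -1/4
3j²(1 3 2; 0 0 0) = Δ·Π!·Σ² = 3/35  (sign -1)
sum: t=2:+1/12 = 1/12
3j²(1 3 2; -1 0 1) = Δ·Π!·Σ² = 1/35  (sign -1)
combine: 4πI² = 105·3/35·1/35 = 9/35
take √, sign +1: I = 0.14304817
No selection rule forces the value: the integral is nonzero (none).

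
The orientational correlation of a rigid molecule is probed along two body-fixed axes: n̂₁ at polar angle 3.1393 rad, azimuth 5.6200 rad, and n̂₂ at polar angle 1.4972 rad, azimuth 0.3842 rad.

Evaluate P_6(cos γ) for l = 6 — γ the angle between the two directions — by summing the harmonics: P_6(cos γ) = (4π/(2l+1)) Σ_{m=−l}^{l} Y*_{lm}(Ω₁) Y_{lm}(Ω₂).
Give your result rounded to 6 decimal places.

-0.278652

Term-by-term m-sum for l=6 (normalisation 4π/13 = 0.966644):
  m=-6: Y*=-0.000000+0.000000i  Y=-0.318514-0.352775i  product +0.000000-0.000000i
  m=-5: Y*=+0.000000-0.000000i  Y=-0.041648-0.114024i  product -0.000000-0.000000i
  m=-4: Y*=-0.000000-0.000000i  Y=-0.011283+0.331752i  product +0.000000-0.000000i
  m=-3: Y*=+0.000000+0.000000i  Y=-0.056734+0.127662i  product -0.000000+0.000000i
  m=-2: Y*=+0.000007-0.000027i  Y=+0.210474-0.203437i  product -0.000004-0.000007i
  m=-1: Y*=-0.005954+0.004652i  Y=+0.135525-0.054791i  product -0.000552+0.000957i
  m=+0: Y*=+1.017051-0.000000i  Y=-0.282341+0.000000i  product -0.287155+0.000000i
  m=+1: Y*=+0.005954+0.004652i  Y=-0.135525-0.054791i  product -0.000552-0.000957i
  m=+2: Y*=+0.000007+0.000027i  Y=+0.210474+0.203437i  product -0.000004+0.000007i
  m=+3: Y*=-0.000000+0.000000i  Y=+0.056734+0.127662i  product -0.000000-0.000000i
  m=+4: Y*=-0.000000+0.000000i  Y=-0.011283-0.331752i  product +0.000000+0.000000i
  m=+5: Y*=-0.000000-0.000000i  Y=+0.041648-0.114024i  product -0.000000+0.000000i
  m=+6: Y*=-0.000000-0.000000i  Y=-0.318514+0.352775i  product +0.000000+0.000000i
Σ over m = -0.288267-0.000000i; ×(4π/13) → -0.278652-0.000000i. Real part: -0.278652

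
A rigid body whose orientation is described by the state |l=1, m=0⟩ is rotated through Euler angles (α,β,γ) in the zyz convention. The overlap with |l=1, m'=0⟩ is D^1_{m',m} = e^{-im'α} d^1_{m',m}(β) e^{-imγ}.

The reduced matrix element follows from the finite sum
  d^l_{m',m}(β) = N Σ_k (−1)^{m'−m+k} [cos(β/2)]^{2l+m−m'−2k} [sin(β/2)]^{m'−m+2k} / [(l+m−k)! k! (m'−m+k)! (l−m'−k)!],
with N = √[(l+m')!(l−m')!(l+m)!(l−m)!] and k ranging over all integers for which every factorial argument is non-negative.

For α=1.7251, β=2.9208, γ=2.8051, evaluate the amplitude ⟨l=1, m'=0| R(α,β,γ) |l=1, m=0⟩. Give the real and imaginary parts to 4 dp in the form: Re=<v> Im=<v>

Re=-0.9757 Im=0.0000

D^1_{0,0}(1.7251,2.9208,2.8051) = e^{-i·0·1.7251}·d^1_{0,0}(2.9208)·e^{-i·0·2.8051}. Compute d first:
With c≡cos(β/2)=0.110172 and s≡sin(β/2)=0.993913, N=[1·1·1·1]^{1/2}=1.000000
The bounds max(0,m−m')=0 and min(l+m,l−m')=1 give 2 terms
  k=0: (−1)^0·1.0000/(1)·0.1102^2·0.9939^0 = +0.012138
  k=1: (−1)^1·1.0000/(1)·0.1102^0·0.9939^2 = -0.987862
d^1_{0,0}(2.9208) = +0.012138 -0.987862 = -0.975724
Phases: e^{-i·(0)·1.7251}=+1.000000+0.000000i, e^{-i·(0)·2.8051}=+1.000000+0.000000i ⇒ D=-0.975724+0.000000i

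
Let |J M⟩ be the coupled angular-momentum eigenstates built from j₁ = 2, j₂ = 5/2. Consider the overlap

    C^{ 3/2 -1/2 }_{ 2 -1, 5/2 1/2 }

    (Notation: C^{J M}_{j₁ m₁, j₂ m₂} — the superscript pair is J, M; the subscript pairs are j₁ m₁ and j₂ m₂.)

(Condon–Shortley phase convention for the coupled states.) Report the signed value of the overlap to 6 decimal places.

triangle: 3!·1!·2!/7! = 12/5040
(j±m)!: 1!·3!·3!·2!·1!·2! = 144
prefactor² = (2J+1)·Δ·N² = 48/35
  k=2: +1/(2!·1!·1!·1!·0!·1!) = 1/2
  k=3: −1/(3!·0!·0!·0!·1!·2!) = -1/12
Σ = 5/12  ⇒  CG² = 48/35·(5/12)² = 5/21
CG = +√(5/21) = +0.487950

+0.487950  (= +√(5/21))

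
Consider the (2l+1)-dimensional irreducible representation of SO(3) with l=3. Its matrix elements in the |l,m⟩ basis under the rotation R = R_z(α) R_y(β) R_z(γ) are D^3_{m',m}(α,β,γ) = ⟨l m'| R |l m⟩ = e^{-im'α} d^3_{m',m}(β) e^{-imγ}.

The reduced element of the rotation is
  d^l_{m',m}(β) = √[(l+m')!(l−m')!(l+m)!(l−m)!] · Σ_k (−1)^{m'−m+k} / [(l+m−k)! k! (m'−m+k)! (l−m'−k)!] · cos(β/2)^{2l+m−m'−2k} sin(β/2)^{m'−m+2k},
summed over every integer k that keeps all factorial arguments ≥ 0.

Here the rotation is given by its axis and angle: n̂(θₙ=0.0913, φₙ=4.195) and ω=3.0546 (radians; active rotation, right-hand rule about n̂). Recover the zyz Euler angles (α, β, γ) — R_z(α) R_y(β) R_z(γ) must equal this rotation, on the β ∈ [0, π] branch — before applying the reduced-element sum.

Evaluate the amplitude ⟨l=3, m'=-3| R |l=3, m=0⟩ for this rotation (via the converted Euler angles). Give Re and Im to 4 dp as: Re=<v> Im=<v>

Axis–angle → zyz. n̂ = (sinθₙcosφₙ, sinθₙsinφₙ, cosθₙ) = (-0.045095, -0.079240, +0.995835), ω = 3.0546.
R = I cosω + sinω [n̂]ₓ + (1−cosω) n̂n̂ᵀ gives
  R = [-0.992159, -0.079388, -0.096530; +0.093654, -0.983684, -0.153603; -0.082761, -0.161439, +0.983406]
β = atan2(√(R₁₃²+R₂₃²), R₃₃) = 0.182427; α = atan2(R₂₃, R₁₃) mod 2π = 4.151322; γ = atan2(R₃₂, −R₃₁) mod 2π = 5.186100
First d^3_{-3,0}(β=0.1824), then the phase factors e^{-i(-3)α} and e^{-i(0)γ}:
c=cos(0.182427/2)=0.995843, s=sin(0.182427/2)=0.091087; N=√[1·720·6·6]=160.996894
k: max(0,(0)−(-3))=3 … min(3+(0),3−(-3))=3
  k=3: (−1)^0·160.9969/(36)·0.9958^3·0.0911^3 = +0.003338
d^3_{-3,0}(0.1824) = +0.003338
D = (+0.993689-0.112168i)·(+0.003338)·(+1.000000+0.000000i) = +0.003317-0.000374i

Re=0.0033 Im=-0.0004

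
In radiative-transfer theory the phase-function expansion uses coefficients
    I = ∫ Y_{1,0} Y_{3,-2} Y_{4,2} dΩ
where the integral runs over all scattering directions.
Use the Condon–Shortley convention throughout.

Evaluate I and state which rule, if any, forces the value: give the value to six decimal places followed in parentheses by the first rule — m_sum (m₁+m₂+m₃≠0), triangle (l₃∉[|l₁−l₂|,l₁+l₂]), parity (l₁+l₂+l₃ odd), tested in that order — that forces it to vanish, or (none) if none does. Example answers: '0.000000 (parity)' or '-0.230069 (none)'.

0.213244 (none)

m-sum 0 ✓  L=8 even ✓  2≤4≤4 ✓
Π(2lᵢ+1) = 3×7×9 = 189
triangle coeff Δ(1,3,4) = 1/252
Σ_t [0,0]: t=0:+1/36 = 1/36
(3j)²=4/63 [(1 3 4; 0 0 0)], sign=+1
Σ_t [0,0]: t=0:+1/120 = 1/120
(3j)²=1/21 [(1 3 4; 0 -2 2)], sign=+1
⇒ 4πI² = 4/7
I = (+1)√(4/7/(4π)) = 0.21324362
No selection rule forces the value: the integral is nonzero (none).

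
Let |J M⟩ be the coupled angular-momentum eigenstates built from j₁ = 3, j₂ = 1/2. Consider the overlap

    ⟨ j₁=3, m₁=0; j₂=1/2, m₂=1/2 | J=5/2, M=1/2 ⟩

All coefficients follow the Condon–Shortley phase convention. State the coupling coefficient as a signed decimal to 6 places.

−√(3/7) ≈ -0.654654

triangle: 1!*5!*0!/7! = 120/5040
(j±m)!: 3!*3!*1!*0!*3!*2! = 432
prefactor² = (2J+1)*Δ*N² = 432/7
  k=1: −1/(1!*0!*2!*0!*3!*0!) = -1/12
Σ = -1/12  ⇒  CG² = 432/7*(-1/12)² = 3/7
CG = −√(3/7) = -0.654654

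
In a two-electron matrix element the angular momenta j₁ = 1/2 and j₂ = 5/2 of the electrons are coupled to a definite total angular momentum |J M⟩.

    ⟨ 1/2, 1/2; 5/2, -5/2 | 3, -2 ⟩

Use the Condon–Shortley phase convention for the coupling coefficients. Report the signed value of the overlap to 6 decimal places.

triangle: 0!*1!*5!/7! = 120/5040
(j±m)!: 1!*0!*0!*5!*1!*5! = 14400
prefactor² = (2J+1)*Δ*N² = 2400
  k=0: +1/(0!*0!*0!*0!*1!*5!) = 1/120
Σ = 1/120  ⇒  CG² = 2400*(1/120)² = 1/6
CG = +√(1/6) = +0.408248

+√(1/6) = +0.408248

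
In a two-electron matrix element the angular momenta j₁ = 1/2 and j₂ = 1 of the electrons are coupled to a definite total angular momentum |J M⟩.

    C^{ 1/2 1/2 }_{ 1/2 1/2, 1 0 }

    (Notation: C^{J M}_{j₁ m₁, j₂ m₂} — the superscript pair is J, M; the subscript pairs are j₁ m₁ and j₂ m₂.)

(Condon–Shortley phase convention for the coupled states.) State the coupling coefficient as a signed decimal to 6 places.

+0.577350

j₁+j₂−J=1  J+j₁−j₂=0  J−j₁+j₂=1  j₁+j₂+J+1=3
(j₁±m₁, j₂±m₂, J±M) = (1,0,1,1,1,0)
P² = 1/3
sum k=0..0:
  [0] +1/1 = 1
S = 1
C² = P²·S² = 1/3 ; C = +0.577350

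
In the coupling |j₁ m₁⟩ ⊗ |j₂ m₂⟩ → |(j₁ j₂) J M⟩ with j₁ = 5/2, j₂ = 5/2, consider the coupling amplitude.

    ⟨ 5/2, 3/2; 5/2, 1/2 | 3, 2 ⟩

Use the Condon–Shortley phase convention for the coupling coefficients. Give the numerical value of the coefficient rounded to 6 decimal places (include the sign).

−√(1/12) ≈ -0.288675

√[7·2!3!3!/9! · 4!1!3!2!5!1!] = √(48)
  +(−1)^0/∏(0,2,1,3,2,0)! = 1/24  (running 1/24)
  +(−1)^1/∏(1,1,0,2,3,1)! = -1/12  (running -1/24)
⟨..|..⟩ = √(48)·(-1/24) = -0.288675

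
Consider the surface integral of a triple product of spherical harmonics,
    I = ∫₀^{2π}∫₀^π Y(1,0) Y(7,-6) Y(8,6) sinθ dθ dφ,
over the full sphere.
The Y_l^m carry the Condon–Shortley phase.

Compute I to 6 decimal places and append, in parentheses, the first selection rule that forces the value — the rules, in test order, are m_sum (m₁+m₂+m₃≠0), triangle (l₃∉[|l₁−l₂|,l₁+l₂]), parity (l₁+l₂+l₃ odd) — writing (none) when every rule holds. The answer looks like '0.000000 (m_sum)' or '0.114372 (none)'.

Checks pass: Σm=0; 16 even; l₃=8∈[6,8].
(2·1+1)(2·7+1)(2·8+1) = 765
Δ: 0! 2! 14! / 17! → 1/2040
sum: t=0:+1/25401600 = 1/25401600
3j²(1 7 8; 0 0 0) = Δ·Π!·Σ² = 8/255  (sign +1)
sum: t=0:+1/6227020800 = 1/6227020800
3j²(1 7 8; 0 -6 6) = Δ·Π!·Σ² = 7/510  (sign +1)
combine: 4πI² = 765·8/255·7/510 = 28/85
take √, sign +1: I = 0.16190663
No selection rule forces the value: the integral is nonzero (none).

0.161907 (none)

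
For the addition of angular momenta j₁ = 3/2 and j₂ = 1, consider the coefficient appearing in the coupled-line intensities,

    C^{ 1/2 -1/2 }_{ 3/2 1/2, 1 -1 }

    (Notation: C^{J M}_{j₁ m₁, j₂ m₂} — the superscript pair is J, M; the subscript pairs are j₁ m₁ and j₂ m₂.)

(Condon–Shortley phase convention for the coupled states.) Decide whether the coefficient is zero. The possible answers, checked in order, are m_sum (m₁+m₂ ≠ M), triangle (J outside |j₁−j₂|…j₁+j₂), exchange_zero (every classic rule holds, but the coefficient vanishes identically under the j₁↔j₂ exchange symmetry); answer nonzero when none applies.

m-sum: m₁+m₂ = 1/2+(-1) = -1/2, M = -1/2  ✓
triangle: |j₁−j₂| = 1/2 ≤ J = 1/2 ≤ j₁+j₂ = 5/2  ✓
exchange: j₁≠j₂ or m₁≠m₂ — the exchange symmetry imposes no constraint here
value check: CG = +√(1/6) = +0.408248 ≠ 0

nonzero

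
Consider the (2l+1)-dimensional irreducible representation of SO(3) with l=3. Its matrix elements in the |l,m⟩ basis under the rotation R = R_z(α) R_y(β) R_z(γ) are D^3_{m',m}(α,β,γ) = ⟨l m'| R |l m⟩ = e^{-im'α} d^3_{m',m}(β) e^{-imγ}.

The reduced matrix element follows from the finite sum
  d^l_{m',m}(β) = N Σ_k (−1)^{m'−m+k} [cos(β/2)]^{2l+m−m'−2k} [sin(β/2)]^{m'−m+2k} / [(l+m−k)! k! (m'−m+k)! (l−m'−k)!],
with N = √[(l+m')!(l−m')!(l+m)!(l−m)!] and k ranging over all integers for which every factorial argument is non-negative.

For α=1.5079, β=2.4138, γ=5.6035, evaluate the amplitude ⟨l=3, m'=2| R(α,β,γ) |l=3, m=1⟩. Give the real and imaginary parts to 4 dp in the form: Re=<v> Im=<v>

Re=-0.1495 Im=-0.1557

First d^3_{2,1}(β=2.4138), then the phase factors e^{-i(2)α} and e^{-i(1)γ}:
Half-angle: c=0.355918, s=0.934517. N=√(120·1·24·2)=75.894664
k∈{0,1} keeps every argument non-negative
  k=0: (−1)^1·75.8947/(24)·0.3559^5·0.9345^1 = -0.016879
  k=1: (−1)^2·75.8947/(12)·0.3559^3·0.9345^3 = +0.232724
d^3_{2,1}(2.4138) = -0.016879 +0.232724 = +0.215846
Attach z-rotation phases: D = e^{-i(2)(1.5079)}·(+0.215846)·e^{-i(1)(5.6035)} = -0.149531-0.155660i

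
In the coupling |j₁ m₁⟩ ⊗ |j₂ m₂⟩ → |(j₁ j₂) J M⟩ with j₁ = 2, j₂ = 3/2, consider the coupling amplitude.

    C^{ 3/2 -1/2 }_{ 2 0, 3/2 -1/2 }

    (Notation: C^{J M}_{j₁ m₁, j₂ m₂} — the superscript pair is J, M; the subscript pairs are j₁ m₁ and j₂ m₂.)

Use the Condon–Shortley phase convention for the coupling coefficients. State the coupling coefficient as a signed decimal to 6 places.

-0.447214  (= −√(1/5))

j₁+j₂−J=2  J+j₁−j₂=2  J−j₁+j₂=1  j₁+j₂+J+1=6
(j₁±m₁, j₂±m₂, J±M) = (2,2,1,2,1,2)
P² = 16/45
sum k=0..1:
  [0] +1/4 = 1/4
  [1] −1/1 = -1
S = -3/4
C² = P²·S² = 1/5 ; C = -0.447214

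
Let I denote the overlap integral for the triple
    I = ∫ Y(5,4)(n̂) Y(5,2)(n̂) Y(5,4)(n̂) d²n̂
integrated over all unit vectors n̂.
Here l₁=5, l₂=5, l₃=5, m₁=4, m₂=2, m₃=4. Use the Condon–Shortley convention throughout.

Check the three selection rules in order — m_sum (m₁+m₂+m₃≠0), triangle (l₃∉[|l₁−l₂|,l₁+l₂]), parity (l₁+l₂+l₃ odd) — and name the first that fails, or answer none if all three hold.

azimuthal sum: 4 + 2 + 4 = 10  ✗
0 ≤ 5 ≤ 10 (triangle on l)
L = 5 + 5 + 5 = 15 (odd)

m_sum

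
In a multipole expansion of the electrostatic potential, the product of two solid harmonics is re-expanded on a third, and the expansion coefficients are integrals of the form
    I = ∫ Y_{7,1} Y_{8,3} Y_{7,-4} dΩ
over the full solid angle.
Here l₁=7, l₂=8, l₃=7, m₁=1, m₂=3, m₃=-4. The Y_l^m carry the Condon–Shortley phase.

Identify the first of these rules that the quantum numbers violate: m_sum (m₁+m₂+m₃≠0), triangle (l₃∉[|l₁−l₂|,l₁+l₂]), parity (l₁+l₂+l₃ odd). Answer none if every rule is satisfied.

none

azimuthal sum: 1 + 3 − 4 = 0  ✓
1 ≤ 7 ≤ 15 (triangle on l)  ✓
L = 7 + 8 + 7 = 22 (even)  ✓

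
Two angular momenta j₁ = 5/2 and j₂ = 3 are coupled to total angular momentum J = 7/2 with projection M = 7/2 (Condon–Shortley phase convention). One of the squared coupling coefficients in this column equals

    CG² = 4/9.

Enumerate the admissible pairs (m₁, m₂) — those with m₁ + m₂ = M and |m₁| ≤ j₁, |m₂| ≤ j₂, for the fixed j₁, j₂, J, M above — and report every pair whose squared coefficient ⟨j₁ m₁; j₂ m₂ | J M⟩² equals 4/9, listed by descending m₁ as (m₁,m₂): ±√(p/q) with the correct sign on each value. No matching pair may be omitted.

Admissible pairs with m₁+m₂ = M = 7/2: (1/2,3), (3/2,2), (5/2,1)
  (m₁,m₂)=(5/2,1): CG² = 2/9, CG = +√(2/9)
  (m₁,m₂)=(3/2,2): CG² = 4/9, CG = −√(4/9)   ← matches the target
  (m₁,m₂)=(1/2,3): CG² = 1/3, CG = +√(1/3)
Pairs with CG² = 4/9: (3/2,2): −√(4/9)

(3/2,2): −√(4/9)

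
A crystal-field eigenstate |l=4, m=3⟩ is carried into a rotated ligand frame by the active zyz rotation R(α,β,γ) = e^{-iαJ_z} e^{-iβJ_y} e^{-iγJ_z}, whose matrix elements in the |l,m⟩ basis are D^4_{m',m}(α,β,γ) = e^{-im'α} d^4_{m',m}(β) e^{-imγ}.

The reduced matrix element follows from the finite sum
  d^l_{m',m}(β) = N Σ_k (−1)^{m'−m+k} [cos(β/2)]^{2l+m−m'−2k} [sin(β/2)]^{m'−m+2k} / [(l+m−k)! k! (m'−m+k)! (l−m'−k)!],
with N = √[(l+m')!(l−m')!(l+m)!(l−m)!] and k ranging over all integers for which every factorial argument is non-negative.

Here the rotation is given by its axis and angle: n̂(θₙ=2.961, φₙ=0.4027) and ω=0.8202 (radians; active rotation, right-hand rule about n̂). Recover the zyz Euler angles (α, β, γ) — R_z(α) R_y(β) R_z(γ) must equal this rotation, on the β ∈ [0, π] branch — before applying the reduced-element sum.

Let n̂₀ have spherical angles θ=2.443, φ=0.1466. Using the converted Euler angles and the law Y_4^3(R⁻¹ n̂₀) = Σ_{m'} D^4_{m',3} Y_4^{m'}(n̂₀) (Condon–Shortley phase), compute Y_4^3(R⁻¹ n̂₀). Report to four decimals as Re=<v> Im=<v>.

Axis–angle → zyz. n̂ = (sinθₙcosφₙ, sinθₙsinφₙ, cosθₙ) = (+0.165245, +0.070391, -0.983737), ω = 0.8202.
R = I cosω + sinω [n̂]ₓ + (1−cosω) n̂n̂ᵀ gives
  R = [+0.690756, +0.723088, -0.000205; -0.715692, +0.683650, -0.142856; -0.103157, +0.098825, +0.989744]
β = atan2(√(R₁₃²+R₂₃²), R₃₃) = 0.143346; α = atan2(R₂₃, R₁₃) mod 2π = 4.710951; γ = atan2(R₃₂, −R₃₁) mod 2π = 0.763958
Need the full column D^4_{m',3} for m'=−4..4 at α=4.7110, β=0.1433, γ=0.7640.
cos(β/2)=0.997433, sin(β/2)=0.071612
d^4_{-4,3}: single k=7 term ⇒ +0.000000;  D = -0.000000-0.000000i
d^4_{-3,3}: k∈[6..7] ⇒ +0.000001 -0.000000 = +0.000001;  D = +0.000001-0.000001i
d^4_{-2,3}: k∈[5..6] ⇒ +0.000021 -0.000000 = +0.000021;  D = +0.000014+0.000016i
d^4_{-1,3}: k∈[4..5] ⇒ +0.000344 -0.000001 = +0.000343;  D = -0.000258+0.000227i
d^4_{0,3}: k∈[3..4] ⇒ +0.004290 -0.000022 = +0.004268;  D = -0.002817-0.003205i
d^4_{1,3}: k∈[2..3] ⇒ +0.040081 -0.000344 = +0.039737;  D = +0.029884-0.026191i
d^4_{2,3}: k∈[1..2] ⇒ +0.263168 -0.004070 = +0.259098;  D = +0.170495+0.195099i
d^4_{3,3}: k∈[0..1] ⇒ +0.979644 -0.035348 = +0.944296;  D = -0.711939+0.620353i
d^4_{4,3}: single k=0 term ⇒ -0.198936;  D = +0.130475+0.150173i
Y_4^{m'}(θ=2.443,φ=0.1466) and Σ D·Y over m':
  (-0.0000-0.0000i)·(+0.0631-0.0419i)  (+0.0000-0.0000i)·(-0.2307+0.1086i)  (+0.0000+0.0000i)·(+0.4112-0.1242i)  (-0.0003+0.0002i)·(-0.2546+0.0376i)  (-0.0028-0.0032i)·(-0.2705+0.0000i)  (+0.0299-0.0262i)·(+0.2546+0.0376i)  (+0.1705+0.1951i)·(+0.4112+0.1242i)  (-0.7119+0.6204i)·(+0.2307+0.1086i)  (+0.1305+0.1502i)·(+0.0631+0.0419i)
Y_4^3(R⁻¹ n̂) = -0.174346+0.177433i

Re=-0.1743 Im=0.1774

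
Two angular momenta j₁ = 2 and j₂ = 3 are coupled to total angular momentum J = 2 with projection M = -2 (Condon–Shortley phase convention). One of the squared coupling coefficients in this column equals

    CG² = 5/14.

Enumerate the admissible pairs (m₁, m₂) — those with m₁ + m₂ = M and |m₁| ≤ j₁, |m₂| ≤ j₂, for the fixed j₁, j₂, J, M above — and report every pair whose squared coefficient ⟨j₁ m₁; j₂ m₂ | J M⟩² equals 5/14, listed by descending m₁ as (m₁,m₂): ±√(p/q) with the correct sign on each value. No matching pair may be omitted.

(1,-3): +√(5/14); (0,-2): −√(5/14)

Admissible pairs with m₁+m₂ = M = -2: (-2,0), (-1,-1), (0,-2), (1,-3)
  (m₁,m₂)=(1,-3): CG² = 5/14, CG = +√(5/14)   ← matches the target
  (m₁,m₂)=(0,-2): CG² = 5/14, CG = −√(5/14)   ← matches the target
  (m₁,m₂)=(-1,-1): CG² = 3/14, CG = +√(3/14)
  (m₁,m₂)=(-2,0): CG² = 1/14, CG = −√(1/14)
Pairs with CG² = 5/14: (1,-3): +√(5/14); (0,-2): −√(5/14)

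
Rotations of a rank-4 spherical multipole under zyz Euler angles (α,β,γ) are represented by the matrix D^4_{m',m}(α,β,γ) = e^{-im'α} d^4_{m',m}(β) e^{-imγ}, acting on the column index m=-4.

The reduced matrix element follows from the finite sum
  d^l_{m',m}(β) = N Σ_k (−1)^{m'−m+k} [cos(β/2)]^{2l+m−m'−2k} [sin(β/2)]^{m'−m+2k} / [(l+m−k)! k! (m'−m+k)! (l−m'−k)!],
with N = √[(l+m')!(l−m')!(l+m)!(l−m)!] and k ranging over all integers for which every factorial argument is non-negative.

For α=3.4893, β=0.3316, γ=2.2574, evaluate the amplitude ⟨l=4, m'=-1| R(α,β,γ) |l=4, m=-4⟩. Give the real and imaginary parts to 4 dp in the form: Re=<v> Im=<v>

Split into d^4_{-1,-4}(β=0.3316) × two z-phases.
c=cos(0.331600/2)=0.986287, s=sin(0.331600/2)=0.165041; N=√[6·120·1·40320]=5387.986637
k∈{0} keeps every argument non-negative
  k=0: (−1)^3·5387.9866/(720)·0.9863^5·0.1650^3 = -0.031397
d^4_{-1,-4}(0.3316) = -0.031397
D = (-0.940156-0.340743i)·(-0.031397)·(-0.922928+0.384972i) = -0.031362+0.001490i

Re=-0.0314 Im=0.0015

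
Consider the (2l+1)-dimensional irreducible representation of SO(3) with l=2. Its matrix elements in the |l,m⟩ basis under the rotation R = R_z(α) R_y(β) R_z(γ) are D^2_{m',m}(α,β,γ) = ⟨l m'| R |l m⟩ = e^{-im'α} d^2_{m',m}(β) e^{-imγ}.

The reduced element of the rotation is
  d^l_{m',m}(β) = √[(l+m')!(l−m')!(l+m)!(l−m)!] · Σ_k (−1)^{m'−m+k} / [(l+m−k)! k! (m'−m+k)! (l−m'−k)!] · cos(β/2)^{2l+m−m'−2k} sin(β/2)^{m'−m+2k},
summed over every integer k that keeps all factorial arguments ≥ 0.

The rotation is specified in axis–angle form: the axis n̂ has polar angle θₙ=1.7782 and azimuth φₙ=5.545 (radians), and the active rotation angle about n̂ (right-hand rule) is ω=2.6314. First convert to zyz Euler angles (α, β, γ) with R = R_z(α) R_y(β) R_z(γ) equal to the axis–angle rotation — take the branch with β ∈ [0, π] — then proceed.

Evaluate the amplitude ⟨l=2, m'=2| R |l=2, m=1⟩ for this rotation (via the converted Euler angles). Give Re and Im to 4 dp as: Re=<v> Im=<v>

Axis–angle → zyz. n̂ = (sinθₙcosφₙ, sinθₙsinφₙ, cosθₙ) = (+0.723839, -0.658525, -0.205920), ω = 2.6314.
R = I cosω + sinω [n̂]ₓ + (1−cosω) n̂n̂ᵀ gives
  R = [+0.108510, -0.792068, -0.600711; -0.993188, -0.060567, -0.099546; +0.042464, +0.607421, -0.793244]
β = atan2(√(R₁₃²+R₂₃²), R₃₃) = 2.486915; α = atan2(R₂₃, R₁₃) mod 2π = 3.305813; γ = atan2(R₃₂, −R₃₁) mod 2π = 1.640591
D^2_{2,1}(3.3058,2.4869,1.6406) = e^{-i·2·3.3058}·d^2_{2,1}(2.4869)·e^{-i·1·1.6406}. Compute d first:
Half-angle: c=0.321524, s=0.946901. N=√(24·1·6·1)=12.000000
Admissible k: 0..0 (factorial args all ≥0)
  k=0: (−1)^1·12.0000/(6)·0.3215^3·0.9469^1 = -0.062947
d^2_{2,1}(2.4869) = -0.062947
D = (+0.946546-0.322568i)·(-0.062947)·(-0.069738-0.997565i) = +0.024410+0.058021i

Re=0.0244 Im=0.0580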